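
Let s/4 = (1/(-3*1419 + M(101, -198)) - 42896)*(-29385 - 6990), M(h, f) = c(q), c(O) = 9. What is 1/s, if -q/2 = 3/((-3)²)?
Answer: 354/2209444284125 ≈ 1.6022e-10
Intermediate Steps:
q = -⅔ (q = -6/((-3)²) = -6/9 = -2*⅓ = -⅔ ≈ -0.66667)
M(h, f) = 9
s = 2209444284125/354 (s = 4*((1/(-3*1419 + 9) - 42896)*(-29385 - 6990)) = 4*((1/(-4257 + 9) - 42896)*(-36375)) = 4*((1/(-4248) - 42896)*(-36375)) = 4*((-1/4248 - 42896)*(-36375)) = 4*(-182222209/4248*(-36375)) = 4*(2209444284125/1416) = 2209444284125/354 ≈ 6.2414e+9)
1/s = 1/(2209444284125/354) = 354/2209444284125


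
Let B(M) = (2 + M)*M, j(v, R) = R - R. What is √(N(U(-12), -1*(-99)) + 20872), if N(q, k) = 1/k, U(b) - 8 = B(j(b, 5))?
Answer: √22729619/33 ≈ 144.47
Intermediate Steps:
j(v, R) = 0
B(M) = M*(2 + M)
U(b) = 8 (U(b) = 8 + 0*(2 + 0) = 8 + 0*2 = 8 + 0 = 8)
√(N(U(-12), -1*(-99)) + 20872) = √(1/(-1*(-99)) + 20872) = √(1/99 + 20872) = √(2066329/99) = √22729619/33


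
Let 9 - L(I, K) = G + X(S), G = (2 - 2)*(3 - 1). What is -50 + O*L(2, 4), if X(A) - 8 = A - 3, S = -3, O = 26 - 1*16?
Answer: 20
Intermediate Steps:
O = 10 (O = 26 - 16 = 10)
G = 0 (G = 0*2 = 0)
X(A) = 5 + A (X(A) = 8 + (A - 3) = 8 + (-3 + A) = 5 + A)
L(I, K) = 7 (L(I, K) = 9 - (0 + (5 - 3)) = 9 - (0 + 2) = 9 - 1*2 = 9 - 2 = 7)
-50 + O*L(2, 4) = -50 + 10*7 = -50 + 70 = 20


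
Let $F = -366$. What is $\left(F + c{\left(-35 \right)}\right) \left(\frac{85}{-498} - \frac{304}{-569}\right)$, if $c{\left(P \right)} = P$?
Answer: $- \frac{41313827}{283362} \approx -145.8$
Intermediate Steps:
$\left(F + c{\left(-35 \right)}\right) \left(\frac{85}{-498} - \frac{304}{-569}\right) = \left(-366 - 35\right) \left(\frac{85}{-498} - \frac{304}{-569}\right) = - 401 \left(85 \left(- \frac{1}{498}\right) - - \frac{304}{569}\right) = - 401 \left(- \frac{85}{498} + \frac{304}{569}\right) = \left(-401\right) \frac{103027}{283362} = - \frac{41313827}{283362}$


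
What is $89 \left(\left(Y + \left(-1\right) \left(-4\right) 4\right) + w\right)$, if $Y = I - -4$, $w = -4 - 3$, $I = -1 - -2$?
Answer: $1246$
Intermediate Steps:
$I = 1$ ($I = -1 + 2 = 1$)
$w = -7$ ($w = -4 - 3 = -7$)
$Y = 5$ ($Y = 1 - -4 = 1 + 4 = 5$)
$89 \left(\left(Y + \left(-1\right) \left(-4\right) 4\right) + w\right) = 89 \left(\left(5 + \left(-1\right) \left(-4\right) 4\right) - 7\right) = 89 \left(\left(5 + 4 \cdot 4\right) - 7\right) = 89 \left(\left(5 + 16\right) - 7\right) = 89 \left(21 - 7\right) = 89 \cdot 14 = 1246$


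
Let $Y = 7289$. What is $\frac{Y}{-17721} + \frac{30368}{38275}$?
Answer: $\frac{259164853}{678271275} \approx 0.3821$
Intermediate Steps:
$\frac{Y}{-17721} + \frac{30368}{38275} = \frac{7289}{-17721} + \frac{30368}{38275} = 7289 \left(- \frac{1}{17721}\right) + 30368 \cdot \frac{1}{38275} = - \frac{7289}{17721} + \frac{30368}{38275} = \frac{259164853}{678271275}$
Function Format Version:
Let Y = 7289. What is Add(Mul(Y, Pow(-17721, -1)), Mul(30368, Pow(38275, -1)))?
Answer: Rational(259164853, 678271275) ≈ 0.38210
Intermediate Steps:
Add(Mul(Y, Pow(-17721, -1)), Mul(30368, Pow(38275, -1))) = Add(Mul(7289, Pow(-17721, -1)), Mul(30368, Pow(38275, -1))) = Add(Mul(7289, Rational(-1, 17721)), Mul(30368, Rational(1, 38275))) = Add(Rational(-7289, 17721), Rational(30368, 38275)) = Rational(259164853, 678271275)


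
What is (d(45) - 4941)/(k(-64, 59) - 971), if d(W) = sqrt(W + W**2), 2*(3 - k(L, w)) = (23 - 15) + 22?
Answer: 4941/983 - 3*sqrt(230)/983 ≈ 4.9802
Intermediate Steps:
k(L, w) = -12 (k(L, w) = 3 - ((23 - 15) + 22)/2 = 3 - (8 + 22)/2 = 3 - 1/2*30 = 3 - 15 = -12)
(d(45) - 4941)/(k(-64, 59) - 971) = (sqrt(45*(1 + 45)) - 4941)/(-12 - 971) = (sqrt(45*46) - 4941)/(-983) = (sqrt(2070) - 4941)*(-1/983) = (3*sqrt(230) - 4941)*(-1/983) = (-4941 + 3*sqrt(230))*(-1/983) = 4941/983 - 3*sqrt(230)/983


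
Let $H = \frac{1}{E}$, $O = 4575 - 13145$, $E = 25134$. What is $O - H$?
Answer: $- \frac{215398381}{25134} \approx -8570.0$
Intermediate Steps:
$O = -8570$ ($O = 4575 - 13145 = -8570$)
$H = \frac{1}{25134} \approx 3.9787 \cdot 10^{-5}$
$O - H = -8570 - \frac{1}{25134} = - \frac{215398381}{25134}$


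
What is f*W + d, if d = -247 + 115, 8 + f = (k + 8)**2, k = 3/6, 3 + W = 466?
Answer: 118463/4 ≈ 29616.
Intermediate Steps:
W = 463 (W = -3 + 466 = 463)
k = 1/2 (k = 3*(1/6) = 1/2 ≈ 0.50000)
f = 257/4 (f = -8 + (1/2 + 8)**2 = -8 + (17/2)**2 = -8 + 289/4 = 257/4 ≈ 64.250)
d = -132
f*W + d = (257/4)*463 - 132 = 118991/4 - 132 = 118463/4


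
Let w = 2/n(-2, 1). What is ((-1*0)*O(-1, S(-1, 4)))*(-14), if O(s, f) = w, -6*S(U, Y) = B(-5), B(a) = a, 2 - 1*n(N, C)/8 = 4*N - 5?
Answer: 0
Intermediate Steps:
n(N, C) = 56 - 32*N (n(N, C) = 16 - 8*(4*N - 5) = 16 - 8*(-5 + 4*N) = 16 + (40 - 32*N) = 56 - 32*N)
S(U, Y) = 5/6 (S(U, Y) = -1/6*(-5) = 5/6)
w = 1/60 (w = 2/(56 - 32*(-2)) = 2/(56 + 64) = 2/120 = 2*(1/120) = 1/60 ≈ 0.016667)
O(s, f) = 1/60
((-1*0)*O(-1, S(-1, 4)))*(-14) = (-1*0*(1/60))*(-14) = (0*(1/60))*(-14) = 0*(-14) = 0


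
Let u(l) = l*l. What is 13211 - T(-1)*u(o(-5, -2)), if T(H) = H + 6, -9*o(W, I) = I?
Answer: 1070071/81 ≈ 13211.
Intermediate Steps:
o(W, I) = -I/9
u(l) = l²
T(H) = 6 + H
13211 - T(-1)*u(o(-5, -2)) = 13211 - (6 - 1)*(-⅑*(-2))² = 13211 - 5*(2/9)² = 13211 - 5*4/81 = 13211 - 1*20/81 = 13211 - 20/81 = 1070071/81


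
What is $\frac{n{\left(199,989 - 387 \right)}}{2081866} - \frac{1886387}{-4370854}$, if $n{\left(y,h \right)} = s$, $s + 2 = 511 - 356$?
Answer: $\frac{981968424701}{2274883083391} \approx 0.43166$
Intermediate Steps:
$s = 153$ ($s = -2 + \left(511 - 356\right) = -2 + 155 = 153$)
$n{\left(y,h \right)} = 153$
$\frac{n{\left(199,989 - 387 \right)}}{2081866} - \frac{1886387}{-4370854} = \frac{153}{2081866} - \frac{1886387}{-4370854} = 153 \cdot \frac{1}{2081866} - - \frac{1886387}{4370854} = \frac{153}{2081866} + \frac{1886387}{4370854} = \frac{981968424701}{2274883083391}$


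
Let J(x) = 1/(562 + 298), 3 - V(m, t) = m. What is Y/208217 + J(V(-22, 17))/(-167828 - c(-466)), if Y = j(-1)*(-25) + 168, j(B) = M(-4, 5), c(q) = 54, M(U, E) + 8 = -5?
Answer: 71178402143/30062062298840 ≈ 0.0023677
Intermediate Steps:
M(U, E) = -13 (M(U, E) = -8 - 5 = -13)
V(m, t) = 3 - m
j(B) = -13
J(x) = 1/860
Y = 493 (Y = -13*(-25) + 168 = 325 + 168 = 493)
Y/208217 + J(V(-22, 17))/(-167828 - c(-466)) = 493/208217 + 1/(860*(-167828 - 1*54)) = 493*(1/208217) + 1/(860*(-167828 - 54)) = 493/208217 + (1/860)/(-167882) = 493/208217 + (1/860)*(-1/167882) = 493/208217 - 1/144378520 = 71178402143/30062062298840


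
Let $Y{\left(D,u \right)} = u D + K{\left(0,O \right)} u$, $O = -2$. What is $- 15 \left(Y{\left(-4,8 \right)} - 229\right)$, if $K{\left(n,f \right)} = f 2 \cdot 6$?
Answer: $6795$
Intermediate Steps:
$K{\left(n,f \right)} = 12 f$ ($K{\left(n,f \right)} = 2 f 6 = 12 f$)
$Y{\left(D,u \right)} = - 24 u + D u$ ($Y{\left(D,u \right)} = u D + 12 \left(-2\right) u = D u - 24 u = - 24 u + D u$)
$- 15 \left(Y{\left(-4,8 \right)} - 229\right) = - 15 \left(8 \left(-24 - 4\right) - 229\right) = - 15 \left(8 \left(-28\right) - 229\right) = - 15 \left(-224 - 229\right) = \left(-15\right) \left(-453\right) = 6795$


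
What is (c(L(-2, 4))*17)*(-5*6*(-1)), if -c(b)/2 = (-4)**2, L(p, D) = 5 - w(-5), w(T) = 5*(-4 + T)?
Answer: -16320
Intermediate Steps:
w(T) = -20 + 5*T
L(p, D) = 50 (L(p, D) = 5 - (-20 + 5*(-5)) = 5 - (-20 - 25) = 5 - 1*(-45) = 5 + 45 = 50)
c(b) = -32 (c(b) = -2*(-4)**2 = -2*16 = -32)
(c(L(-2, 4))*17)*(-5*6*(-1)) = (-32*17)*(-5*6*(-1)) = -(-16320)*(-1) = -544*30 = -16320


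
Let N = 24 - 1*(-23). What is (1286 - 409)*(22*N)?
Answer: 906818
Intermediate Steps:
N = 47 (N = 24 + 23 = 47)
(1286 - 409)*(22*N) = (1286 - 409)*(22*47) = 877*1034 = 906818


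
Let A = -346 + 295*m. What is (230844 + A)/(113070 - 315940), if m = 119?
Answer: -265603/202870 ≈ -1.3092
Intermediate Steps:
A = 34759 (A = -346 + 295*119 = -346 + 35105 = 34759)
(230844 + A)/(113070 - 315940) = (230844 + 34759)/(113070 - 315940) = 265603/(-202870) = 265603*(-1/202870) = -265603/202870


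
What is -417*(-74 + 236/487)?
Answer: 14929434/487 ≈ 30656.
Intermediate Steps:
-417*(-74 + 236/487) = -417*(-35802/487) = 14929434/487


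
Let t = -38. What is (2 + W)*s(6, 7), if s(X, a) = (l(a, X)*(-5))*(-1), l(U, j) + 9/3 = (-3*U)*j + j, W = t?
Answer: 22140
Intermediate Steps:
W = -38
l(U, j) = -3 + j - 3*U*j (l(U, j) = -3 + ((-3*U)*j + j) = -3 + (-3*U*j + j) = -3 + (j - 3*U*j) = -3 + j - 3*U*j)
s(X, a) = -15 + 5*X - 15*X*a (s(X, a) = ((-3 + X - 3*a*X)*(-5))*(-1) = ((-3 + X - 3*X*a)*(-5))*(-1) = (15 - 5*X + 15*X*a)*(-1) = -15 + 5*X - 15*X*a)
(2 + W)*s(6, 7) = (2 - 38)*(-15 + 5*6 - 15*6*7) = -36*(-15 + 30 - 630) = -36*(-615) = 22140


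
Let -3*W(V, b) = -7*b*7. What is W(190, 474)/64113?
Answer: 1106/9159 ≈ 0.12076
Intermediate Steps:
W(V, b) = 49*b/3 (W(V, b) = -(-7*b)*7/3 = -(-49)*b/3 = 49*b/3)
W(190, 474)/64113 = ((49/3)*474)/64113 = 7742*(1/64113) = 1106/9159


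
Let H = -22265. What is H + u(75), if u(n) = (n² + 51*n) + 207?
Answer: -12608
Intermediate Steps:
u(n) = 207 + n² + 51*n
H + u(75) = -22265 + (207 + 75² + 51*75) = -22265 + (207 + 5625 + 3825) = -22265 + 9657 = -12608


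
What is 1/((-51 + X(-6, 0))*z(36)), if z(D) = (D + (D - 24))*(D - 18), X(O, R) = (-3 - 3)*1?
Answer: -1/49248 ≈ -2.0305e-5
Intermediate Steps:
X(O, R) = -6 (X(O, R) = -6*1 = -6)
z(D) = (-24 + 2*D)*(-18 + D) (z(D) = (D + (-24 + D))*(-18 + D) = (-24 + 2*D)*(-18 + D))
1/((-51 + X(-6, 0))*z(36)) = 1/((-51 - 6)*(432 - 60*36 + 2*36**2)) = 1/((-57)*(432 - 2160 + 2*1296)) = -1/(57*(432 - 2160 + 2592)) = -1/57/864 = -1/57*1/864 = -1/49248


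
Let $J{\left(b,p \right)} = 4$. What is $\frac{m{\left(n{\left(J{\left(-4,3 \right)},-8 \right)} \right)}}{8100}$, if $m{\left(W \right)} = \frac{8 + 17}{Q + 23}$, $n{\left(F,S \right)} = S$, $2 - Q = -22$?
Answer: $\frac{1}{15228} \approx 6.5668 \cdot 10^{-5}$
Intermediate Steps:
$Q = 24$ ($Q = 2 - -22 = 2 + 22 = 24$)
$m{\left(W \right)} = \frac{25}{47}$ ($m{\left(W \right)} = \frac{8 + 17}{24 + 23} = \frac{25}{47}$)
$\frac{m{\left(n{\left(J{\left(-4,3 \right)},-8 \right)} \right)}}{8100} = \frac{25}{47 \cdot 8100} = \frac{25}{47} \cdot \frac{1}{8100} = \frac{1}{15228}$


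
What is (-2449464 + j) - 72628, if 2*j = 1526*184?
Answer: -2381700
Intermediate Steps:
j = 140392 (j = (1526*184)/2 = (1/2)*280784 = 140392)
(-2449464 + j) - 72628 = (-2449464 + 140392) - 72628 = -2309072 - 72628 = -2381700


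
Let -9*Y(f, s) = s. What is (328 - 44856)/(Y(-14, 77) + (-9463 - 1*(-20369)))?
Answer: -400752/98077 ≈ -4.0861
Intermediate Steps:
Y(f, s) = -s/9
(328 - 44856)/(Y(-14, 77) + (-9463 - 1*(-20369))) = (328 - 44856)/(-⅑*77 + (-9463 - 1*(-20369))) = -44528/(-77/9 + (-9463 + 20369)) = -44528/(-77/9 + 10906) = -44528/98077/9 = -44528*9/98077 = -400752/98077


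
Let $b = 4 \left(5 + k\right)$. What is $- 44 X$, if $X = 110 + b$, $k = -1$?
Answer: $-5544$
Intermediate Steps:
$b = 16$ ($b = 4 \left(5 - 1\right) = 4 \cdot 4 = 16$)
$X = 126$ ($X = 110 + 16 = 126$)
$- 44 X = \left(-44\right) 126 = -5544$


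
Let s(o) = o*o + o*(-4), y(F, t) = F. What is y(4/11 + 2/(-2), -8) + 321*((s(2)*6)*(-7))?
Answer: 593201/11 ≈ 53927.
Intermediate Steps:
s(o) = o² - 4*o
y(4/11 + 2/(-2), -8) + 321*((s(2)*6)*(-7)) = (4/11 + 2/(-2)) + 321*(((2*(-4 + 2))*6)*(-7)) = (4*(1/11) + 2*(-½)) + 321*(((2*(-2))*6)*(-7)) = (4/11 - 1) + 321*(-4*6*(-7)) = -7/11 + 321*(-24*(-7)) = -7/11 + 321*168 = -7/11 + 53928 = 593201/11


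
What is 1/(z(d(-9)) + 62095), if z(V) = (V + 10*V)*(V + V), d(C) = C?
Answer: 1/63877 ≈ 1.5655e-5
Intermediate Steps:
z(V) = 22*V² (z(V) = (11*V)*(2*V) = 22*V²)
1/(z(d(-9)) + 62095) = 1/(22*(-9)² + 62095) = 1/(22*81 + 62095) = 1/(1782 + 62095) = 1/63877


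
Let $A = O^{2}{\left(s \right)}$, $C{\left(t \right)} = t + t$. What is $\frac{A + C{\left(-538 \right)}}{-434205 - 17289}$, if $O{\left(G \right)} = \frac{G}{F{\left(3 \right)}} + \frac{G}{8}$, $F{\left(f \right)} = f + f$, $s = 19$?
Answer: $\frac{602087}{260060544} \approx 0.0023152$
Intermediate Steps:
$C{\left(t \right)} = 2 t$
$F{\left(f \right)} = 2 f$
$O{\left(G \right)} = \frac{7 G}{24}$ ($O{\left(G \right)} = \frac{G}{2 \cdot 3} + \frac{G}{8} = \frac{G}{6} + G \frac{1}{8} = G \frac{1}{6} + \frac{G}{8} = \frac{G}{6} + \frac{G}{8} = \frac{7 G}{24}$)
$A = \frac{17689}{576}$ ($A = \left(\frac{7}{24} \cdot 19\right)^{2} = \left(\frac{133}{24}\right)^{2} = \frac{17689}{576} \approx 30.71$)
$\frac{A + C{\left(-538 \right)}}{-434205 - 17289} = \frac{\frac{17689}{576} + 2 \left(-538\right)}{-434205 - 17289} = \frac{\frac{17689}{576} - 1076}{-451494} = \left(- \frac{602087}{576}\right) \left(- \frac{1}{451494}\right) = \frac{602087}{260060544}$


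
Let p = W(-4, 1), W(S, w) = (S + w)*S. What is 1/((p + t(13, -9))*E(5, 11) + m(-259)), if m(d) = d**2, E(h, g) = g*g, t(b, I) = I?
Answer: 1/67444 ≈ 1.4827e-5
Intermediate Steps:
E(h, g) = g**2
W(S, w) = S*(S + w)
p = 12 (p = -4*(-4 + 1) = -4*(-3) = 12)
1/((p + t(13, -9))*E(5, 11) + m(-259)) = 1/((12 - 9)*11**2 + (-259)**2) = 1/(3*121 + 67081) = 1/(363 + 67081) = 1/67444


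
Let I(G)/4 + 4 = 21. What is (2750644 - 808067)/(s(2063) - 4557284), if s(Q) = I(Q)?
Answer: -1942577/4557216 ≈ -0.42626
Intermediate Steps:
I(G) = 68 (I(G) = -16 + 4*21 = -16 + 84 = 68)
s(Q) = 68
(2750644 - 808067)/(s(2063) - 4557284) = (2750644 - 808067)/(68 - 4557284) = 1942577/(-4557216) = 1942577*(-1/4557216) = -1942577/4557216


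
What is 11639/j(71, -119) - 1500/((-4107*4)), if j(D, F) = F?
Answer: -15918916/162911 ≈ -97.715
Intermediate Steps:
11639/j(71, -119) - 1500/((-4107*4)) = 11639/(-119) - 1500/((-4107*4)) = 11639*(-1/119) - 1500/(-16428) = -11639/119 - 1500*(-1/16428) = -11639/119 + 125/1369 = -15918916/162911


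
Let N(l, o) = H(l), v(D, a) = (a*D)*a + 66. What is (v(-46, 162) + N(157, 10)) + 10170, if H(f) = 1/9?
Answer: -10772891/9 ≈ -1.1970e+6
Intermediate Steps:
H(f) = ⅑
v(D, a) = 66 + D*a² (v(D, a) = (D*a)*a + 66 = D*a² + 66 = 66 + D*a²)
N(l, o) = ⅑
(v(-46, 162) + N(157, 10)) + 10170 = ((66 - 46*162²) + ⅑) + 10170 = ((66 - 46*26244) + ⅑) + 10170 = ((66 - 1207224) + ⅑) + 10170 = (-1207158 + ⅑) + 10170 = -10864421/9 + 10170 = -10772891/9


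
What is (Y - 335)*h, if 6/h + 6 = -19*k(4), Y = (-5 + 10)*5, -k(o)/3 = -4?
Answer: 310/39 ≈ 7.9487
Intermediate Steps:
k(o) = 12 (k(o) = -3*(-4) = 12)
Y = 25 (Y = 5*5 = 25)
h = -1/39 (h = 6/(-6 - 19*12) = 6/(-6 - 228) = 6/(-234) = 6*(-1/234) = -1/39 ≈ -0.025641)
(Y - 335)*h = (25 - 335)*(-1/39) = -310*(-1/39) = 310/39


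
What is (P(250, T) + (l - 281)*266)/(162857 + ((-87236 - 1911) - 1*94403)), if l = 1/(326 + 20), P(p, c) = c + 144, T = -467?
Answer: 12986804/3579889 ≈ 3.6277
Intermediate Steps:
P(p, c) = 144 + c
l = 1/346 ≈ 0.0028902
(P(250, T) + (l - 281)*266)/(162857 + ((-87236 - 1911) - 1*94403)) = ((144 - 467) + (1/346 - 281)*266)/(162857 + ((-87236 - 1911) - 1*94403)) = (-323 - 97225/346*266)/(162857 + (-89147 - 94403)) = (-323 - 12930925/173)/(162857 - 183550) = -12986804/173/(-20693) = -12986804/173*(-1/20693) = 12986804/3579889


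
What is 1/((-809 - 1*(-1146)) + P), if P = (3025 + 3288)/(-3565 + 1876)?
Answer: 1689/562880 ≈ 0.0030006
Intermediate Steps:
P = -6313/1689 (P = 6313/(-1689) = 6313*(-1/1689) = -6313/1689 ≈ -3.7377)
1/((-809 - 1*(-1146)) + P) = 1/((-809 - 1*(-1146)) - 6313/1689) = 1/((-809 + 1146) - 6313/1689) = 1/(337 - 6313/1689) = 1/(562880/1689) = 1689/562880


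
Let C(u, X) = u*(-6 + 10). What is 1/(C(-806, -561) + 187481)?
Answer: 1/184257 ≈ 5.4272e-6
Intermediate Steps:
C(u, X) = 4*u (C(u, X) = u*4 = 4*u)
1/(C(-806, -561) + 187481) = 1/(4*(-806) + 187481) = 1/(-3224 + 187481) = 1/184257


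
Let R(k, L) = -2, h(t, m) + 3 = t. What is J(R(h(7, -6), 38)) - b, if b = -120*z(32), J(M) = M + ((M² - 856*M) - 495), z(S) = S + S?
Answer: 8899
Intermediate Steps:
h(t, m) = -3 + t
z(S) = 2*S
J(M) = -495 + M² - 855*M (J(M) = M + (-495 + M² - 856*M) = -495 + M² - 855*M)
b = -7680 (b = -240*32 = -120*64 = -7680)
J(R(h(7, -6), 38)) - b = (-495 + (-2)² - 855*(-2)) - 1*(-7680) = (-495 + 4 + 1710) + 7680 = 1219 + 7680 = 8899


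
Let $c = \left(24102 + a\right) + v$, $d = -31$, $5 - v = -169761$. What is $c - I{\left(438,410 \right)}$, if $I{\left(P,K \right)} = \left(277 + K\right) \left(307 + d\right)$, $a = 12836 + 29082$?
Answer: $46174$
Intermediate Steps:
$a = 41918$
$v = 169766$ ($v = 5 - -169761 = 5 + 169761 = 169766$)
$c = 235786$ ($c = \left(24102 + 41918\right) + 169766 = 66020 + 169766 = 235786$)
$I{\left(P,K \right)} = 76452 + 276 K$ ($I{\left(P,K \right)} = \left(277 + K\right) \left(307 - 31\right) = \left(277 + K\right) 276 = 76452 + 276 K$)
$c - I{\left(438,410 \right)} = 235786 - \left(76452 + 276 \cdot 410\right) = 235786 - \left(76452 + 113160\right) = 235786 - 189612 = 46174$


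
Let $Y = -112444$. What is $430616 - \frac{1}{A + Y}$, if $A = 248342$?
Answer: $\frac{58519853167}{135898} \approx 4.3062 \cdot 10^{5}$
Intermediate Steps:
$430616 - \frac{1}{A + Y} = 430616 - \frac{1}{248342 - 112444} = 430616 - \frac{1}{135898} = \frac{58519853167}{135898}$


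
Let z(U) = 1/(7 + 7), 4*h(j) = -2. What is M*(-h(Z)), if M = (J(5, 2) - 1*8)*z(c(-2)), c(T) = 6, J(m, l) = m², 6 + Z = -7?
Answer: 17/28 ≈ 0.60714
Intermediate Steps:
Z = -13 (Z = -6 - 7 = -13)
h(j) = -½ (h(j) = (¼)*(-2) = -½)
z(U) = 1/14
M = 17/14 (M = (5² - 1*8)*(1/14) = (25 - 8)*(1/14) = 17*(1/14) = 17/14 ≈ 1.2143)
M*(-h(Z)) = 17*(-1*(-½))/14 = (17/14)*(½) = 17/28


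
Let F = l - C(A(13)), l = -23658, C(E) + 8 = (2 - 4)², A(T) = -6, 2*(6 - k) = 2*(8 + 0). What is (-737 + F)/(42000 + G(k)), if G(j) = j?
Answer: -24391/41998 ≈ -0.58077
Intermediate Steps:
k = -2 (k = 6 - (8 + 0) = 6 - 8 = -2)
C(E) = -4 (C(E) = -8 + (2 - 4)² = -8 + (-2)² = -8 + 4 = -4)
F = -23654 (F = -23658 - 1*(-4) = -23658 + 4 = -23654)
(-737 + F)/(42000 + G(k)) = (-737 - 23654)/(42000 - 2) = -24391/41998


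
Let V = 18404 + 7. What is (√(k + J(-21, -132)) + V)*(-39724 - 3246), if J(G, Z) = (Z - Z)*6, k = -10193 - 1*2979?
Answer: -791120670 - 85940*I*√3293 ≈ -7.9112e+8 - 4.9316e+6*I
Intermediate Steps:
k = -13172 (k = -10193 - 2979 = -13172)
J(G, Z) = 0 (J(G, Z) = 0*6 = 0)
V = 18411
(√(k + J(-21, -132)) + V)*(-39724 - 3246) = (√(-13172 + 0) + 18411)*(-39724 - 3246) = (√(-13172) + 18411)*(-42970) = (2*I*√3293 + 18411)*(-42970) = (18411 + 2*I*√3293)*(-42970) = -791120670 - 85940*I*√3293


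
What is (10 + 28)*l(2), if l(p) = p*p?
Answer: 152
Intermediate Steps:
l(p) = p**2
(10 + 28)*l(2) = (10 + 28)*2**2 = 38*4 = 152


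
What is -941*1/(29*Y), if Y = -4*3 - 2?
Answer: 941/406 ≈ 2.3177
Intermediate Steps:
Y = -14 (Y = -12 - 2 = -14)
-941*1/(29*Y) = -941/(29*(-14)) = -941/(-406) = -941*(-1/406) = 941/406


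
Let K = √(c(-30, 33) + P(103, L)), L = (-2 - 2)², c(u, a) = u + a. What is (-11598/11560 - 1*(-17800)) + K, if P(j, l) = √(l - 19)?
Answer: 102878201/5780 + √(3 + I*√3) ≈ 17801.0 + 0.48172*I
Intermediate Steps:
c(u, a) = a + u
L = 16 (L = (-4)² = 16)
P(j, l) = √(-19 + l)
K = √(3 + I*√3) (K = √((33 - 30) + √(-19 + 16)) = √(3 + √(-3)) = √(3 + I*√3) ≈ 1.7978 + 0.48172*I)
(-11598/11560 - 1*(-17800)) + K = (-11598/11560 - 1*(-17800)) + √(3 + I*√3) = (-11598*1/11560 + 17800) + √(3 + I*√3) = (-5799/5780 + 17800) + √(3 + I*√3) = 102878201/5780 + √(3 + I*√3)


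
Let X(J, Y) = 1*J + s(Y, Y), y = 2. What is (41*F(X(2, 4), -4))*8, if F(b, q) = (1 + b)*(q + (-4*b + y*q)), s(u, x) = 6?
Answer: -129888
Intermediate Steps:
X(J, Y) = 6 + J (X(J, Y) = 1*J + 6 = J + 6 = 6 + J)
F(b, q) = (1 + b)*(-4*b + 3*q) (F(b, q) = (1 + b)*(q + (-4*b + 2*q)) = (1 + b)*(-4*b + 3*q))
(41*F(X(2, 4), -4))*8 = (41*(-4*(6 + 2) - 4*(6 + 2)² + 3*(-4) + 3*(6 + 2)*(-4)))*8 = (41*(-4*8 - 4*8² - 12 + 3*8*(-4)))*8 = (41*(-32 - 4*64 - 12 - 96))*8 = (41*(-32 - 256 - 12 - 96))*8 = (41*(-396))*8 = -16236*8 = -129888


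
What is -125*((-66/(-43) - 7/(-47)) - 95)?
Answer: 23574000/2021 ≈ 11665.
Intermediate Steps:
-125*((-66/(-43) - 7/(-47)) - 95) = -125*((-66*(-1/43) - 7*(-1/47)) - 95) = -125*((66/43 + 7/47) - 95) = -125*(3403/2021 - 95) = -125*(-188592/2021) = 23574000/2021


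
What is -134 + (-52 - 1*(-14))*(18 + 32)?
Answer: -2034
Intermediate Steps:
-134 + (-52 - 1*(-14))*(18 + 32) = -134 + (-52 + 14)*50 = -134 - 38*50 = -134 - 1900 = -2034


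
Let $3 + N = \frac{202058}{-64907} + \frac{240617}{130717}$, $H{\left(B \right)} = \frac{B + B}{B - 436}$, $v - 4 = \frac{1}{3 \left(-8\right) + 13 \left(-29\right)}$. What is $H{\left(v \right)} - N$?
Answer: $\frac{6252154346212578}{1469786435645327} \approx 4.2538$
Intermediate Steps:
$v = \frac{1603}{401}$ ($v = 4 + \frac{1}{3 \left(-8\right) + 13 \left(-29\right)} = 4 + \frac{1}{-24 - 377} = 4 + \frac{1}{-401} = 4 - \frac{1}{401} = \frac{1603}{401} \approx 3.9975$)
$H{\left(B \right)} = \frac{2 B}{-436 + B}$
$N = - \frac{36248032924}{8484448319}$ ($N = -3 + \left(\frac{202058}{-64907} + \frac{240617}{130717}\right) = -3 + \left(202058 \left(- \frac{1}{64907}\right) + 240617 \cdot \frac{1}{130717}\right) = -3 + \left(- \frac{202058}{64907} + \frac{240617}{130717}\right) = -3 - \frac{10794687967}{8484448319} = - \frac{36248032924}{8484448319} \approx -4.2723$)
$H{\left(v \right)} - N = 2 \cdot \frac{1603}{401} \frac{1}{-436 + \frac{1603}{401}} - - \frac{36248032924}{8484448319} = 2 \cdot \frac{1603}{401} \frac{1}{- \frac{173233}{401}} + \frac{36248032924}{8484448319} = 2 \cdot \frac{1603}{401} \left(- \frac{401}{173233}\right) + \frac{36248032924}{8484448319} = - \frac{3206}{173233} + \frac{36248032924}{8484448319} = \frac{6252154346212578}{1469786435645327}$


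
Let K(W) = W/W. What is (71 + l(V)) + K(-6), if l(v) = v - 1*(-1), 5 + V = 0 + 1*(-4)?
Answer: 64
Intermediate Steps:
V = -9 (V = -5 + (0 + 1*(-4)) = -5 + (0 - 4) = -5 - 4 = -9)
l(v) = 1 + v (l(v) = v + 1 = 1 + v)
K(W) = 1
(71 + l(V)) + K(-6) = (71 + (1 - 9)) + 1 = (71 - 8) + 1 = 63 + 1 = 64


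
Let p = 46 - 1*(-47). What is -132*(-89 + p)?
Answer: -528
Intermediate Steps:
p = 93 (p = 46 + 47 = 93)
-132*(-89 + p) = -132*(-89 + 93) = -132*4 = -528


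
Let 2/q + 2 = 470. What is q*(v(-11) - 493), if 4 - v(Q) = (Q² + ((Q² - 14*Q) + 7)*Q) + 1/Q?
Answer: 27413/2574 ≈ 10.650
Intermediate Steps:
q = 1/234 (q = 2/(-2 + 470) = 2/468 = 2*(1/468) = 1/234 ≈ 0.0042735)
v(Q) = 4 - 1/Q - Q² - Q*(7 + Q² - 14*Q) (v(Q) = 4 - ((Q² + ((Q² - 14*Q) + 7)*Q) + 1/Q) = 4 - ((Q² + (7 + Q² - 14*Q)*Q) + 1/Q) = 4 - ((Q² + Q*(7 + Q² - 14*Q)) + 1/Q) = 4 - (1/Q + Q² + Q*(7 + Q² - 14*Q)) = 4 + (-1/Q - Q² - Q*(7 + Q² - 14*Q)) = 4 - 1/Q - Q² - Q*(7 + Q² - 14*Q))
q*(v(-11) - 493) = ((4 - 1/(-11) - 1*(-11)³ - 7*(-11) + 13*(-11)²) - 493)/234 = ((4 - 1*(-1/11) - 1*(-1331) + 77 + 13*121) - 493)/234 = ((4 + 1/11 + 1331 + 77 + 1573) - 493)/234 = (32836/11 - 493)/234 = (1/234)*(27413/11) = 27413/2574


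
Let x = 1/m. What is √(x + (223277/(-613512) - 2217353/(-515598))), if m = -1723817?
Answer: √903168146397224252580205526559758/15146871615719772 ≈ 1.9841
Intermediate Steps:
x = -1/1723817 (x = 1/(-1723817) = -1/1723817 ≈ -5.8011e-7)
√(x + (223277/(-613512) - 2217353/(-515598))) = √(-1/1723817 + (223277/(-613512) - 2217353/(-515598))) = √(-1/1723817 + (223277*(-1/613512) - 2217353*(-1/515598))) = √(-1/1723817 + (-223277/613512 + 2217353/515598)) = √(-1/1723817 + 207541916515/52720926696) = √(357764231180211059/90881229694318632) = √903168146397224252580205526559758/15146871615719772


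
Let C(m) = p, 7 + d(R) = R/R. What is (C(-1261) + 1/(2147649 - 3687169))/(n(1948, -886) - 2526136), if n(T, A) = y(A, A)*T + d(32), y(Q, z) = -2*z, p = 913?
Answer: 1405581759/1425155217280 ≈ 0.00098627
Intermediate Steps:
d(R) = -6 (d(R) = -7 + R/R = -7 + 1 = -6)
n(T, A) = -6 - 2*A*T (n(T, A) = (-2*A)*T - 6 = -2*A*T - 6 = -6 - 2*A*T)
C(m) = 913
(C(-1261) + 1/(2147649 - 3687169))/(n(1948, -886) - 2526136) = (913 + 1/(2147649 - 3687169))/((-6 - 2*(-886)*1948) - 2526136) = (913 + 1/(-1539520))/((-6 + 3451856) - 2526136) = (913 - 1/1539520)/(3451850 - 2526136) = (1405581759/1539520)/925714 = (1405581759/1539520)*(1/925714) = 1405581759/1425155217280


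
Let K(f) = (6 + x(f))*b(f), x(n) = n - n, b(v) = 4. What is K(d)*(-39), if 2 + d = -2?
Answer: -936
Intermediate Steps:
d = -4 (d = -2 - 2 = -4)
x(n) = 0
K(f) = 24 (K(f) = (6 + 0)*4 = 6*4 = 24)
K(d)*(-39) = 24*(-39) = -936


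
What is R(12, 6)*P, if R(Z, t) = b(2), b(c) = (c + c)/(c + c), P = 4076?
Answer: 4076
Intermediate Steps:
b(c) = 1 (b(c) = (2*c)/((2*c)) = (2*c)*(1/(2*c)) = 1)
R(Z, t) = 1
R(12, 6)*P = 1*4076 = 4076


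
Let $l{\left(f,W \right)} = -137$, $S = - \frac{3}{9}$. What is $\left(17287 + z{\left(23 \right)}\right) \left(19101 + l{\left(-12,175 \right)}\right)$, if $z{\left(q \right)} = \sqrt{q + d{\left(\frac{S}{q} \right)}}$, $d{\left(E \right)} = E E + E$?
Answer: $327830668 + \frac{18964 \sqrt{109435}}{69} \approx 3.2792 \cdot 10^{8}$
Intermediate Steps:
$S = - \frac{1}{3}$ ($S = \left(-3\right) \frac{1}{9} = - \frac{1}{3} \approx -0.33333$)
$d{\left(E \right)} = E + E^{2}$ ($d{\left(E \right)} = E^{2} + E = E + E^{2}$)
$z{\left(q \right)} = \sqrt{q - \frac{1 - \frac{1}{3 q}}{3 q}}$ ($z{\left(q \right)} = \sqrt{q + - \frac{1}{3 q} \left(1 - \frac{1}{3 q}\right)} = \sqrt{q - \frac{1 - \frac{1}{3 q}}{3 q}}$)
$\left(17287 + z{\left(23 \right)}\right) \left(19101 + l{\left(-12,175 \right)}\right) = \left(17287 + \frac{\sqrt{\frac{1}{529} - \frac{3}{23} + 9 \cdot 23}}{3}\right) \left(19101 - 137\right) = \left(17287 + \frac{\sqrt{\frac{1}{529} - \frac{3}{23} + 207}}{3}\right) 18964 = \left(17287 + \frac{\sqrt{\frac{109435}{529}}}{3}\right) 18964 = \left(17287 + \frac{\frac{1}{23} \sqrt{109435}}{3}\right) 18964 = \left(17287 + \frac{\sqrt{109435}}{69}\right) 18964 = 327830668 + \frac{18964 \sqrt{109435}}{69}$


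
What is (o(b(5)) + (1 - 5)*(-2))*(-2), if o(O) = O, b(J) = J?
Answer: -26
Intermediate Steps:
(o(b(5)) + (1 - 5)*(-2))*(-2) = (5 + (1 - 5)*(-2))*(-2) = (5 - 4*(-2))*(-2) = (5 + 8)*(-2) = 13*(-2) = -26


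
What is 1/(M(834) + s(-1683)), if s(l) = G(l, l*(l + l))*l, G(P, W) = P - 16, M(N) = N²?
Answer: 1/3554973 ≈ 2.8130e-7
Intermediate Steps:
G(P, W) = -16 + P
s(l) = l*(-16 + l) (s(l) = (-16 + l)*l = l*(-16 + l))
1/(M(834) + s(-1683)) = 1/(834² - 1683*(-16 - 1683)) = 1/(695556 - 1683*(-1699)) = 1/(695556 + 2859417) = 1/3554973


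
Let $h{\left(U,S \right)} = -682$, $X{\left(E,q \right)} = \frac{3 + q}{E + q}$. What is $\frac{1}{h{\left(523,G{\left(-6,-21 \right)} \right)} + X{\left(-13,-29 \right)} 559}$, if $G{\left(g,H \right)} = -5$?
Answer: $- \frac{21}{7055} \approx -0.0029766$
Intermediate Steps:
$X{\left(E,q \right)} = \frac{3 + q}{E + q}$
$\frac{1}{h{\left(523,G{\left(-6,-21 \right)} \right)} + X{\left(-13,-29 \right)} 559} = \frac{1}{-682 + \frac{3 - 29}{-13 - 29} \cdot 559} = \frac{1}{-682 + \frac{1}{-42} \left(-26\right) 559} = \frac{1}{-682 + \left(- \frac{1}{42}\right) \left(-26\right) 559} = \frac{1}{-682 + \frac{13}{21} \cdot 559} = \frac{1}{-682 + \frac{7267}{21}} = \frac{1}{- \frac{7055}{21}} = - \frac{21}{7055}$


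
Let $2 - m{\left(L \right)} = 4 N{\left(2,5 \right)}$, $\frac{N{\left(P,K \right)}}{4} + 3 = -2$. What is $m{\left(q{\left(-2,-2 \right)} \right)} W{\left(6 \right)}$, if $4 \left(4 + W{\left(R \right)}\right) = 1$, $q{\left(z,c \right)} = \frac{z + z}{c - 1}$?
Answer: $- \frac{615}{2} \approx -307.5$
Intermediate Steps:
$q{\left(z,c \right)} = \frac{2 z}{-1 + c}$
$N{\left(P,K \right)} = -20$ ($N{\left(P,K \right)} = -12 + 4 \left(-2\right) = -12 - 8 = -20$)
$W{\left(R \right)} = - \frac{15}{4}$ ($W{\left(R \right)} = -4 + \frac{1}{4} \cdot 1 = -4 + \frac{1}{4} = - \frac{15}{4}$)
$m{\left(L \right)} = 82$ ($m{\left(L \right)} = 2 - 4 \left(-20\right) = 2 - -80 = 2 + 80 = 82$)
$m{\left(q{\left(-2,-2 \right)} \right)} W{\left(6 \right)} = 82 \left(- \frac{15}{4}\right) = - \frac{615}{2}$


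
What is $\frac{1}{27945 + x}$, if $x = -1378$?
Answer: $\frac{1}{26567} \approx 3.7641 \cdot 10^{-5}$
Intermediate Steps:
$\frac{1}{27945 + x} = \frac{1}{27945 - 1378} = \frac{1}{26567}$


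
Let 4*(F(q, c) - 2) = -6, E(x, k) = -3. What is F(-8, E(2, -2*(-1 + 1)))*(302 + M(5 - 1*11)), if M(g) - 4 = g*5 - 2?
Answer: 137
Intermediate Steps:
M(g) = 2 + 5*g (M(g) = 4 + (g*5 - 2) = 4 + (5*g - 2) = 4 + (-2 + 5*g) = 2 + 5*g)
F(q, c) = 1/2 (F(q, c) = 2 + (1/4)*(-6) = 2 - 3/2 = 1/2)
F(-8, E(2, -2*(-1 + 1)))*(302 + M(5 - 1*11)) = (302 + (2 + 5*(5 - 1*11)))/2 = (302 + (2 + 5*(5 - 11)))/2 = (302 + (2 + 5*(-6)))/2 = (302 + (2 - 30))/2 = (302 - 28)/2 = (1/2)*274 = 137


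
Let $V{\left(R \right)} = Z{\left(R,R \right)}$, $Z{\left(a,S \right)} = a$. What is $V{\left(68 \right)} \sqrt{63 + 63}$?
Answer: $204 \sqrt{14} \approx 763.3$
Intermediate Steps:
$V{\left(R \right)} = R$
$V{\left(68 \right)} \sqrt{63 + 63} = 68 \sqrt{63 + 63} = 68 \sqrt{126} = 68 \cdot 3 \sqrt{14} = 204 \sqrt{14}$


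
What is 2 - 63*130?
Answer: -8188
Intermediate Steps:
2 - 63*130 = 2 - 8190 = -8188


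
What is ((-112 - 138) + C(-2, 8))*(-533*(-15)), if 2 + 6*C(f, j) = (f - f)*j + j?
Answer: -1990755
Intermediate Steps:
C(f, j) = -⅓ + j/6 (C(f, j) = -⅓ + ((f - f)*j + j)/6 = -⅓ + (0*j + j)/6 = -⅓ + (0 + j)/6 = -⅓ + j/6)
((-112 - 138) + C(-2, 8))*(-533*(-15)) = ((-112 - 138) + (-⅓ + (⅙)*8))*(-533*(-15)) = (-250 + (-⅓ + 4/3))*7995 = (-250 + 1)*7995 = -249*7995 = -1990755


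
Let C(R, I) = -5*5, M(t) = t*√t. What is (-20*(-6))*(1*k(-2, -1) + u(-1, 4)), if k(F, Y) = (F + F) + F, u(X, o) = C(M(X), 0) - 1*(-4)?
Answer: -3240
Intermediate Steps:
M(t) = t^(3/2)
C(R, I) = -25
u(X, o) = -21 (u(X, o) = -25 - 1*(-4) = -25 + 4 = -21)
k(F, Y) = 3*F (k(F, Y) = 2*F + F = 3*F)
(-20*(-6))*(1*k(-2, -1) + u(-1, 4)) = (-20*(-6))*(1*(3*(-2)) - 21) = 120*(1*(-6) - 21) = 120*(-6 - 21) = 120*(-27) = -3240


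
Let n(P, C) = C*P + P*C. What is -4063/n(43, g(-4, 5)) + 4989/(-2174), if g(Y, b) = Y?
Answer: 3558373/373928 ≈ 9.5162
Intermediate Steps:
n(P, C) = 2*C*P (n(P, C) = C*P + C*P = 2*C*P)
-4063/n(43, g(-4, 5)) + 4989/(-2174) = -4063/(2*(-4)*43) + 4989/(-2174) = -4063/(-344) + 4989*(-1/2174) = -4063*(-1/344) - 4989/2174 = 4063/344 - 4989/2174 = 3558373/373928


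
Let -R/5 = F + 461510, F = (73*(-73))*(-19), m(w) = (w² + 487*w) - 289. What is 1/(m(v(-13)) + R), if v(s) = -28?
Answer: -1/2826946 ≈ -3.5374e-7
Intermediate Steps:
m(w) = -289 + w² + 487*w
F = 101251 (F = -5329*(-19) = 101251)
R = -2813805 (R = -5*(101251 + 461510) = -5*562761 = -2813805)
1/(m(v(-13)) + R) = 1/((-289 + (-28)² + 487*(-28)) - 2813805) = 1/((-289 + 784 - 13636) - 2813805) = 1/(-13141 - 2813805) = 1/(-2826946) = -1/2826946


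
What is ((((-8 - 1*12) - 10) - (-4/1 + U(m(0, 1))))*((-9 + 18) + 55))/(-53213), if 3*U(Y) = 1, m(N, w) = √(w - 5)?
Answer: 5056/159639 ≈ 0.031671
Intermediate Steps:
m(N, w) = √(-5 + w)
U(Y) = ⅓ (U(Y) = (⅓)*1 = ⅓)
((((-8 - 1*12) - 10) - (-4/1 + U(m(0, 1))))*((-9 + 18) + 55))/(-53213) = ((((-8 - 1*12) - 10) - (-4/1 + ⅓))*((-9 + 18) + 55))/(-53213) = ((((-8 - 12) - 10) - (1*(-4) + ⅓))*(9 + 55))*(-1/53213) = (((-20 - 10) - (-4 + ⅓))*64)*(-1/53213) = ((-30 - 1*(-11/3))*64)*(-1/53213) = ((-30 + 11/3)*64)*(-1/53213) = -79/3*64*(-1/53213) = -5056/3*(-1/53213) = 5056/159639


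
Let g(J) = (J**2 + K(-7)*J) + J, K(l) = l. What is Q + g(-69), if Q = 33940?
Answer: 39115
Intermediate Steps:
g(J) = J**2 - 6*J (g(J) = (J**2 - 7*J) + J = J**2 - 6*J)
Q + g(-69) = 33940 - 69*(-6 - 69) = 33940 - 69*(-75) = 33940 + 5175 = 39115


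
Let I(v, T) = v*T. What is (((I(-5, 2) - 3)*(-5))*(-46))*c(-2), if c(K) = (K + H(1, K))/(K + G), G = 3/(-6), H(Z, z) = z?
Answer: -4784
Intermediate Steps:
I(v, T) = T*v
G = -½ (G = 3*(-⅙) = -½ ≈ -0.50000)
c(K) = 2*K/(-½ + K) (c(K) = (K + K)/(K - ½) = (2*K)/(-½ + K) = 2*K/(-½ + K))
(((I(-5, 2) - 3)*(-5))*(-46))*c(-2) = (((2*(-5) - 3)*(-5))*(-46))*(4*(-2)/(-1 + 2*(-2))) = (((-10 - 3)*(-5))*(-46))*(4*(-2)/(-1 - 4)) = (-13*(-5)*(-46))*(4*(-2)/(-5)) = (65*(-46))*(4*(-2)*(-⅕)) = -2990*8/5 = -4784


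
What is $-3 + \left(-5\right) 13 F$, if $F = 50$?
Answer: $-3253$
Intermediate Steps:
$-3 + \left(-5\right) 13 F = -3 + \left(-5\right) 13 \cdot 50 = -3 - 3250 = -3253$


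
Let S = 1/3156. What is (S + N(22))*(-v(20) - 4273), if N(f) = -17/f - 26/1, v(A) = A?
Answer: 1330015761/11572 ≈ 1.1493e+5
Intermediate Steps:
N(f) = -26 - 17/f (N(f) = -17/f - 26*1 = -17/f - 26 = -26 - 17/f)
S = 1/3156 ≈ 0.00031686
(S + N(22))*(-v(20) - 4273) = (1/3156 + (-26 - 17/22))*(-1*20 - 4273) = (1/3156 + (-26 - 17*1/22))*(-20 - 4273) = (1/3156 + (-26 - 17/22))*(-4293) = (1/3156 - 589/22)*(-4293) = -929431/34716*(-4293) = 1330015761/11572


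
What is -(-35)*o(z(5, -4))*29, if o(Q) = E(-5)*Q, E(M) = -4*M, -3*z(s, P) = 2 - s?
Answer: 20300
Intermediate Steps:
z(s, P) = -2/3 + s/3 (z(s, P) = -(2 - s)/3 = -2/3 + s/3)
o(Q) = 20*Q (o(Q) = (-4*(-5))*Q = 20*Q)
-(-35)*o(z(5, -4))*29 = -(-35)*20*(-2/3 + (1/3)*5)*29 = -(-35)*20*(-2/3 + 5/3)*29 = -(-35)*20*1*29 = -(-35)*20*29 = -35*(-20)*29 = 700*29 = 20300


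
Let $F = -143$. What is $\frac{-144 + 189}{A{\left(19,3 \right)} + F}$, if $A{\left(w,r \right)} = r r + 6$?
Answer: $- \frac{45}{128} \approx -0.35156$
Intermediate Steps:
$A{\left(w,r \right)} = 6 + r^{2}$ ($A{\left(w,r \right)} = r^{2} + 6 = 6 + r^{2}$)
$\frac{-144 + 189}{A{\left(19,3 \right)} + F} = \frac{-144 + 189}{\left(6 + 3^{2}\right) - 143} = \frac{45}{\left(6 + 9\right) - 143} = \frac{45}{15 - 143} = \frac{45}{-128} = 45 \left(- \frac{1}{128}\right) = - \frac{45}{128}$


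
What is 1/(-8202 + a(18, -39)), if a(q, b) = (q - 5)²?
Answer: -1/8033 ≈ -0.00012449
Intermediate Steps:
a(q, b) = (-5 + q)²
1/(-8202 + a(18, -39)) = 1/(-8202 + (-5 + 18)²) = 1/(-8202 + 13²) = 1/(-8202 + 169) = 1/(-8033) = -1/8033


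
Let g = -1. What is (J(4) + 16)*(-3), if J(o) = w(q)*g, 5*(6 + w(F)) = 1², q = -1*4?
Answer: -327/5 ≈ -65.400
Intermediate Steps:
q = -4
w(F) = -29/5 (w(F) = -6 + (⅕)*1² = -6 + (⅕)*1 = -6 + ⅕ = -29/5)
J(o) = 29/5 (J(o) = -29/5*(-1) = 29/5)
(J(4) + 16)*(-3) = (29/5 + 16)*(-3) = (109/5)*(-3) = -327/5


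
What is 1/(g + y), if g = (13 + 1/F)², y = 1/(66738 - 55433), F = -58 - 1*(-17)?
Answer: 19003705/3199588001 ≈ 0.0059394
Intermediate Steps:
F = -41 (F = -58 + 17 = -41)
y = 1/11305 ≈ 8.8456e-5
g = 283024/1681 (g = (13 + 1/(-41))² = (13 - 1/41)² = (532/41)² = 283024/1681 ≈ 168.37)
1/(g + y) = 1/(283024/1681 + 1/11305) = 1/(3199588001/19003705) = 19003705/3199588001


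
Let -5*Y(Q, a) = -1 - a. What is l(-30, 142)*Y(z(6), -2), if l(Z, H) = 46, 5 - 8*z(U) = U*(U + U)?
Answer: -46/5 ≈ -9.2000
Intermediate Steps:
z(U) = 5/8 - U²/4 (z(U) = 5/8 - U*(U + U)/8 = 5/8 - U*2*U/8 = 5/8 - U²/4)
Y(Q, a) = ⅕ + a/5 (Y(Q, a) = -(-1 - a)/5 = ⅕ + a/5)
l(-30, 142)*Y(z(6), -2) = 46*(⅕ + (⅕)*(-2)) = 46*(⅕ - ⅖) = 46*(-⅕) = -46/5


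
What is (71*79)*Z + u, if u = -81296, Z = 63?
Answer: 272071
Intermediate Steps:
(71*79)*Z + u = (71*79)*63 - 81296 = 5609*63 - 81296 = 353367 - 81296 = 272071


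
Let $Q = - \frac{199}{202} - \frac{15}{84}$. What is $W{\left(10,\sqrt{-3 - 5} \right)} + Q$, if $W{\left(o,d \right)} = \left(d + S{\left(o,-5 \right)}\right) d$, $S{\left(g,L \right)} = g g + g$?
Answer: $- \frac{25915}{2828} + 220 i \sqrt{2} \approx -9.1637 + 311.13 i$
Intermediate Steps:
$S{\left(g,L \right)} = g + g^{2}$ ($S{\left(g,L \right)} = g^{2} + g = g + g^{2}$)
$Q = - \frac{3291}{2828}$ ($Q = \left(-199\right) \frac{1}{202} - \frac{5}{28} = - \frac{199}{202} - \frac{5}{28} = - \frac{3291}{2828} \approx -1.1637$)
$W{\left(o,d \right)} = d \left(d + o \left(1 + o\right)\right)$ ($W{\left(o,d \right)} = \left(d + o \left(1 + o\right)\right) d = d \left(d + o \left(1 + o\right)\right)$)
$W{\left(10,\sqrt{-3 - 5} \right)} + Q = \sqrt{-3 - 5} \left(\sqrt{-3 - 5} + 10 \left(1 + 10\right)\right) - \frac{3291}{2828} = \sqrt{-8} \left(\sqrt{-8} + 10 \cdot 11\right) - \frac{3291}{2828} = 2 i \sqrt{2} \left(2 i \sqrt{2} + 110\right) - \frac{3291}{2828} = 2 i \sqrt{2} \left(110 + 2 i \sqrt{2}\right) - \frac{3291}{2828} = - \frac{3291}{2828} + 2 i \sqrt{2} \left(110 + 2 i \sqrt{2}\right)$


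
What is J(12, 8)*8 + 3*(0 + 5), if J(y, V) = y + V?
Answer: 175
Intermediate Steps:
J(y, V) = V + y
J(12, 8)*8 + 3*(0 + 5) = (8 + 12)*8 + 3*(0 + 5) = 20*8 + 3*5 = 160 + 15 = 175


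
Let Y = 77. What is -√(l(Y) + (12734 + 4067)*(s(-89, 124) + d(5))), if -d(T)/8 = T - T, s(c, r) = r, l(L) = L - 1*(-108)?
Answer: -3*√231501 ≈ -1443.4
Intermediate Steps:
l(L) = 108 + L (l(L) = L + 108 = 108 + L)
d(T) = 0 (d(T) = -8*(T - T) = -8*0 = 0)
-√(l(Y) + (12734 + 4067)*(s(-89, 124) + d(5))) = -√((108 + 77) + (12734 + 4067)*(124 + 0)) = -√(185 + 16801*124) = -√(185 + 2083324) = -√2083509 = -3*√231501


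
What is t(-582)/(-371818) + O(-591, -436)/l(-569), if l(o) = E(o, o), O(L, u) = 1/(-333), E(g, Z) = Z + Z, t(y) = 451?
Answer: -42634109/35225479593 ≈ -0.0012103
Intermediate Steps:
E(g, Z) = 2*Z
O(L, u) = -1/333
l(o) = 2*o
t(-582)/(-371818) + O(-591, -436)/l(-569) = 451/(-371818) - 1/(333*(2*(-569))) = 451*(-1/371818) - 1/333/(-1138) = -451/371818 - 1/333*(-1/1138) = -451/371818 + 1/378954 = -42634109/35225479593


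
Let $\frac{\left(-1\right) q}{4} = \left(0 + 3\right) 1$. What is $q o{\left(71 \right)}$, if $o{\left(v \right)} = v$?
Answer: $-852$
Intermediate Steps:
$q = -12$ ($q = - 4 \left(0 + 3\right) 1 = - 4 \cdot 3 \cdot 1 = \left(-4\right) 3 = -12$)
$q o{\left(71 \right)} = \left(-12\right) 71 = -852$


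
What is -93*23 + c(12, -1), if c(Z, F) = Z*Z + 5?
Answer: -1990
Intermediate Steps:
c(Z, F) = 5 + Z**2 (c(Z, F) = Z**2 + 5 = 5 + Z**2)
-93*23 + c(12, -1) = -93*23 + (5 + 12**2) = -2139 + (5 + 144) = -2139 + 149 = -1990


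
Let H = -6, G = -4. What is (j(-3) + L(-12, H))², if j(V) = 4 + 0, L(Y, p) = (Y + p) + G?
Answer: 324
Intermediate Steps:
L(Y, p) = -4 + Y + p (L(Y, p) = (Y + p) - 4 = -4 + Y + p)
j(V) = 4
(j(-3) + L(-12, H))² = (4 + (-4 - 12 - 6))² = (4 - 22)² = (-18)² = 324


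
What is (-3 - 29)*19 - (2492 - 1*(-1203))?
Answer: -4303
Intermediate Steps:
(-3 - 29)*19 - (2492 - 1*(-1203)) = -32*19 - (2492 + 1203) = -608 - 1*3695 = -608 - 3695 = -4303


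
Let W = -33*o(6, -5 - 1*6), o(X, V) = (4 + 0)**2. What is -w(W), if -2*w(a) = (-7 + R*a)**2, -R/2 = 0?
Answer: 49/2 ≈ 24.500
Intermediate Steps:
o(X, V) = 16 (o(X, V) = 4**2 = 16)
R = 0 (R = -2*0 = 0)
W = -528 (W = -33*16 = -528)
w(a) = -49/2 (w(a) = -(-7 + 0*a)**2/2 = -(-7 + 0)**2/2 = -1/2*(-7)**2 = -1/2*49 = -49/2)
-w(W) = -1*(-49/2) = 49/2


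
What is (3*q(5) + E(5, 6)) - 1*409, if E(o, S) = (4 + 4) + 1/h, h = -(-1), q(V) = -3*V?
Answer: -445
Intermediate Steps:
h = 1 (h = -1*(-1) = 1)
E(o, S) = 9 (E(o, S) = (4 + 4) + 1/1 = 8 + 1 = 9)
(3*q(5) + E(5, 6)) - 1*409 = (3*(-3*5) + 9) - 1*409 = (3*(-15) + 9) - 409 = (-45 + 9) - 409 = -36 - 409 = -445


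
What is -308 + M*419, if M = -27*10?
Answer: -113438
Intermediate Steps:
M = -270
-308 + M*419 = -308 - 270*419 = -308 - 113130 = -113438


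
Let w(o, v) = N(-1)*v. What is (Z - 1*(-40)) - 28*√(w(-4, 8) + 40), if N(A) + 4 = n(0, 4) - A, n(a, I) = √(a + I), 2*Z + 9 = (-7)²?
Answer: 60 - 112*√2 ≈ -98.392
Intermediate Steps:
Z = 20 (Z = -9/2 + (½)*(-7)² = -9/2 + (½)*49 = -9/2 + 49/2 = 20)
n(a, I) = √(I + a)
N(A) = -2 - A (N(A) = -4 + (√(4 + 0) - A) = -4 + (√4 - A) = -4 + (2 - A) = -2 - A)
w(o, v) = -v (w(o, v) = (-2 - 1*(-1))*v = (-2 + 1)*v = -v)
(Z - 1*(-40)) - 28*√(w(-4, 8) + 40) = (20 - 1*(-40)) - 28*√(-1*8 + 40) = (20 + 40) - 28*√(-8 + 40) = 60 - 112*√2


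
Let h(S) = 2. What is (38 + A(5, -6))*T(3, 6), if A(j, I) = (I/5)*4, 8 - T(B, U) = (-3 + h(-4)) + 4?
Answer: 166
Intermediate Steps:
T(B, U) = 5 (T(B, U) = 8 - ((-3 + 2) + 4) = 8 - (-1 + 4) = 8 - 1*3 = 8 - 3 = 5)
A(j, I) = 4*I/5 (A(j, I) = (I*(⅕))*4 = (I/5)*4 = 4*I/5)
(38 + A(5, -6))*T(3, 6) = (38 + (⅘)*(-6))*5 = (38 - 24/5)*5 = (166/5)*5 = 166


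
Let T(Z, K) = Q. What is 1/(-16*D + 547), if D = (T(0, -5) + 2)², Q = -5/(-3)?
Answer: 9/2987 ≈ 0.0030131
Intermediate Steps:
Q = 5/3 (Q = -5*(-⅓) = 5/3 ≈ 1.6667)
T(Z, K) = 5/3
D = 121/9 (D = (5/3 + 2)² = (11/3)² = 121/9 ≈ 13.444)
1/(-16*D + 547) = 1/(-16*121/9 + 547) = 1/(-1936/9 + 547) = 1/(2987/9) = 9/2987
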